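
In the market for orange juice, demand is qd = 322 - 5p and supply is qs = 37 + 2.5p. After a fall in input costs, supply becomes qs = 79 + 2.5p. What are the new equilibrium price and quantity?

p' = 32.4, q' = 160

Original equilibrium: p* = 38, q* = 132.
New equilibrium: 322 - 5p = 79 + 2.5p, so 243 = 7.5p and p' = 32.4; q' = 322 − 5(32.4) = 160.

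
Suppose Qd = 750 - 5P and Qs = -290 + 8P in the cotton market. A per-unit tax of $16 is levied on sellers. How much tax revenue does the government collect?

Tax revenue = 62560/13

Pre-tax equilibrium: P* = 80, Q* = 350.
Tax on sellers shifts supply to Qs = -290 + 8(P − 16) = -418 + 8P.
750 - 5P = -418 + 8P gives buyer price Pb = 1168/13; sellers receive Ps = 1168/13 − 16 = 960/13.
New quantity: Q = 750 − 5(1168/13) = 3910/13.
Revenue = 16 × 3910/13 = 62560/13.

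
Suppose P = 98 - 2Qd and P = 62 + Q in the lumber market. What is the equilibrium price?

Set the two price expressions equal: 98 - 2Q = 62 + Q.
36 = 3Q, so Q* = 12.
P* = 98 − (2)(12) = 74.

P* = 74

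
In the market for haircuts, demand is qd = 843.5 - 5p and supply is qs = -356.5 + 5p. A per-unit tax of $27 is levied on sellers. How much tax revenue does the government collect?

Tax revenue = 4752

Pre-tax equilibrium: p* = 120, q* = 243.5.
Tax on sellers shifts supply to qs = -356.5 + 5(p − 27) = -491.5 + 5p.
843.5 - 5p = -491.5 + 5p gives buyer price pb = 133.5; sellers receive ps = 133.5 − 27 = 106.5.
New quantity: q = 843.5 − 5(133.5) = 176.
Revenue = 27 × 176 = 4752.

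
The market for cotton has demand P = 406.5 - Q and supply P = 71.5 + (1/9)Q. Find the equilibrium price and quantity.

P* = 105, Q* = 301.5

Set the two price expressions equal: 406.5 - Q = 71.5 + (1/9)Q.
335 = (10/9)Q, so Q* = 301.5.
P* = 406.5 − (1)(301.5) = 105.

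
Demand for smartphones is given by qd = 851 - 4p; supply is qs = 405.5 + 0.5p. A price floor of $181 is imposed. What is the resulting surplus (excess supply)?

Equilibrium price would be p* = 99, so the floor at 181 binds.
At p = 181: qd = 127, qs = 496.
Surplus = 496 − 127 = 369.

Surplus = 369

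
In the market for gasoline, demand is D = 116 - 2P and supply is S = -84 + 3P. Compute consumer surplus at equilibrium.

Equilibrium: 116 - 2P = -84 + 3P gives P* = 40, Q* = 36.
Demand choke price (D = 0): P = 58.
CS = ½(58 − 40)(36) = 324.

Consumer surplus = 324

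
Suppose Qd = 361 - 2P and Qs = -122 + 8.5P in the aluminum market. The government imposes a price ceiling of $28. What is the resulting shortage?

Shortage = 189

Equilibrium price would be P* = 46, so the ceiling at 28 binds.
At P = 28: Qd = 361 − 2(28) = 305, Qs = -122 + 8.5(28) = 116.
Shortage = 305 − 116 = 189.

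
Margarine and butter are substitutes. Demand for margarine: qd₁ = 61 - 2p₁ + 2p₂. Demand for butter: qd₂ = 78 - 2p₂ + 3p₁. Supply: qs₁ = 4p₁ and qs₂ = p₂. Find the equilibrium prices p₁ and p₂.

p₁ = 28.25, p₂ = 54.25

Market 1: 61 - 2p₁ + 2p₂ = 4p₁ → 6p₁ - 2p₂ = 61.
Market 2: 3p₂ - 3p₁ = 78.
Eliminating p₂: 3×(1) + 2×(2) gives 12p₁ = 339, so p₁ = 28.25.
Back-substitute into (2): p₂ = (78 + 3×28.25) / 3 = 54.25.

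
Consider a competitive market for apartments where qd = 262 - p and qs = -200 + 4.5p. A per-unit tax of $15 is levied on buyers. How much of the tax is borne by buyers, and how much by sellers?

Pre-tax equilibrium: p* = 84, q* = 178.
Tax on buyers shifts demand to qd = 262 − 1(p + 15) = 247 - p.
247 - p = -200 + 4.5p gives seller price ps = 894/11; buyers pay pb = 894/11 + 15 = 1059/11.
New quantity: q = 262 − 1(1059/11) = 1823/11.
Buyer burden = 1059/11 − 84 = 135/11; seller burden = 84 − 894/11 = 30/11.

Buyers bear 135/11, sellers bear 30/11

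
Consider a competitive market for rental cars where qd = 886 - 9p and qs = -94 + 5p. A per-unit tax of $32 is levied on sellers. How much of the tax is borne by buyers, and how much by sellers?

Buyers bear 80/7, sellers bear 144/7

Pre-tax equilibrium: p* = 70, q* = 256.
Tax on sellers shifts supply to qs = -94 + 5(p − 32) = -254 + 5p.
886 - 9p = -254 + 5p gives buyer price pb = 570/7; sellers receive ps = 570/7 − 32 = 346/7.
New quantity: q = 886 − 9(570/7) = 1072/7.
Buyer burden = 570/7 − 70 = 80/7; seller burden = 70 − 346/7 = 144/7.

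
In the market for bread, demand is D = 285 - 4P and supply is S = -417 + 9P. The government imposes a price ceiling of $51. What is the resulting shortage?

Shortage = 39

Equilibrium price would be P* = 54, so the ceiling at 51 binds.
At P = 51: D = 285 − 4(51) = 81, S = -417 + 9(51) = 42.
Shortage = 81 − 42 = 39.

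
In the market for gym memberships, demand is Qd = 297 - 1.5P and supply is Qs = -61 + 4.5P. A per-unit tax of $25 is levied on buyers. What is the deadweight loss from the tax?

Pre-tax equilibrium: P* = 179/3, Q* = 207.5.
Tax on buyers shifts demand to Qd = 297 − 1.5(P + 25) = 259.5 - 1.5P.
259.5 - 1.5P = -61 + 4.5P gives seller price Ps = 641/12; buyers pay Pb = 641/12 + 25 = 941/12.
New quantity: Q = 297 − 1.5(941/12) = 179.375.
DWL = ½ × 25 × (207.5 − 179.375) = 351.5625.

Deadweight loss = 351.5625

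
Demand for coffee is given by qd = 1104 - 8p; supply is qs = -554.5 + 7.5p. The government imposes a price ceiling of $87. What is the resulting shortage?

Shortage = 310

Equilibrium price would be p* = 107, so the ceiling at 87 binds.
At p = 87: qd = 1104 − 8(87) = 408, qs = -554.5 + 7.5(87) = 98.
Shortage = 408 − 98 = 310.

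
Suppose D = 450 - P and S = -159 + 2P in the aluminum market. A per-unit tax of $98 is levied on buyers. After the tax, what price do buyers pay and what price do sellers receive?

Buyers pay 805/3, sellers receive 511/3

Pre-tax equilibrium: P* = 203, Q* = 247.
Tax on buyers shifts demand to D = 450 − 1(P + 98) = 352 - P.
352 - P = -159 + 2P gives seller price Ps = 511/3; buyers pay Pb = 511/3 + 98 = 805/3.
New quantity: Q = 450 − 1(805/3) = 545/3.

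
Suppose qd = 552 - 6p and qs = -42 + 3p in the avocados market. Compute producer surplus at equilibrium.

Equilibrium: 552 - 6p = -42 + 3p gives p* = 66, q* = 156.
Supply starts at p = 14 (where qs = 0).
PS = ½(66 − 14)(156) = 4056.

Producer surplus = 4056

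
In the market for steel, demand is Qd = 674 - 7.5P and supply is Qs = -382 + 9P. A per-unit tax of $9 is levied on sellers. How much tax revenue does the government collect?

Tax revenue = 15561/11

Pre-tax equilibrium: P* = 64, Q* = 194.
Tax on sellers shifts supply to Qs = -382 + 9(P − 9) = -463 + 9P.
674 - 7.5P = -463 + 9P gives buyer price Pb = 758/11; sellers receive Ps = 758/11 − 9 = 659/11.
New quantity: Q = 674 − 7.5(758/11) = 1729/11.
Revenue = 9 × 1729/11 = 15561/11.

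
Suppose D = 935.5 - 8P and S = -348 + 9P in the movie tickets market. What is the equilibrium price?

P* = 75.5

Set D = S: 935.5 - 8P = -348 + 9P.
1283.5 = 17P, so P* = 75.5.
Q* = 935.5 − 8(75.5) = 331.5.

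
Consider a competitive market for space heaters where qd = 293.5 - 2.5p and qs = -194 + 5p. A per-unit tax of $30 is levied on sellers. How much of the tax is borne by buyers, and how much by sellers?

Pre-tax equilibrium: p* = 65, q* = 131.
Tax on sellers shifts supply to qs = -194 + 5(p − 30) = -344 + 5p.
293.5 - 2.5p = -344 + 5p gives buyer price pb = 85; sellers receive ps = 85 − 30 = 55.
New quantity: q = 293.5 − 2.5(85) = 81.
Buyer burden = 85 − 65 = 20; seller burden = 65 − 55 = 10.

Buyers bear $20, sellers bear $10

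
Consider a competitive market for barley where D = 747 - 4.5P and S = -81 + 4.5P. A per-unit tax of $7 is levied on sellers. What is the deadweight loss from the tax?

Deadweight loss = 55.125

Pre-tax equilibrium: P* = 92, Q* = 333.
Tax on sellers shifts supply to S = -81 + 4.5(P − 7) = -112.5 + 4.5P.
747 - 4.5P = -112.5 + 4.5P gives buyer price Pb = 95.5; sellers receive Ps = 95.5 − 7 = 88.5.
New quantity: Q = 747 − 4.5(95.5) = 317.25.
DWL = ½ × 7 × (333 − 317.25) = 55.125.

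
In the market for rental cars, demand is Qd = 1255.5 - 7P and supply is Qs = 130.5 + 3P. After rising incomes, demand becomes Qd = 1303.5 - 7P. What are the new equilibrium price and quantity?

Original equilibrium: P* = 112.5, Q* = 468.
New equilibrium: 1303.5 - 7P = 130.5 + 3P, so 1173 = 10P and P' = 117.3; Q' = 1303.5 − 7(117.3) = 482.4.

P' = 117.3, Q' = 482.4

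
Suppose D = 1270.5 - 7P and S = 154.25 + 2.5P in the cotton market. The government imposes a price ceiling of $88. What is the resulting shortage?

Shortage = 280.25

Equilibrium price would be P* = 117.5, so the ceiling at 88 binds.
At P = 88: D = 1270.5 − 7(88) = 654.5, S = 154.25 + 2.5(88) = 374.25.
Shortage = 654.5 − 374.25 = 280.25.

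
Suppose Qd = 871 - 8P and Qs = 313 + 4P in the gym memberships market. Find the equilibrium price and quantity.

P* = 46.5, Q* = 499

Set Qd = Qs: 871 - 8P = 313 + 4P.
558 = 12P, so P* = 46.5.
Q* = 871 − 8(46.5) = 499.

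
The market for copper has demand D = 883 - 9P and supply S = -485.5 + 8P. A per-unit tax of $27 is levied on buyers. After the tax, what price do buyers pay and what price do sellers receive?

Pre-tax equilibrium: P* = 80.5, Q* = 158.5.
Tax on buyers shifts demand to D = 883 − 9(P + 27) = 640 - 9P.
640 - 9P = -485.5 + 8P gives seller price Ps = 2251/34; buyers pay Pb = 2251/34 + 27 = 3169/34.
New quantity: Q = 883 − 9(3169/34) = 1501/34.

Buyers pay 3169/34, sellers receive 2251/34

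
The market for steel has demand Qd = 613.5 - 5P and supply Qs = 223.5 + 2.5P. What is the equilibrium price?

Set Qd = Qs: 613.5 - 5P = 223.5 + 2.5P.
390 = 7.5P, so P* = 52.
Q* = 613.5 − 5(52) = 353.5.

P* = 52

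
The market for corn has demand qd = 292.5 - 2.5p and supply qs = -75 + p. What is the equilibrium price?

Set qd = qs: 292.5 - 2.5p = -75 + p.
367.5 = 3.5p, so p* = 105.
q* = 292.5 − 2.5(105) = 30.

p* = 105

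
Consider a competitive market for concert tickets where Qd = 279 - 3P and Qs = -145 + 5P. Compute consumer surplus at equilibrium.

Consumer surplus = 2400

Equilibrium: 279 - 3P = -145 + 5P gives P* = 53, Q* = 120.
Demand choke price (Qd = 0): P = 93.
CS = ½(93 − 53)(120) = 2400.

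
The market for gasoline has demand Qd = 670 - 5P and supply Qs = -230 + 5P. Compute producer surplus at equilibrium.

Producer surplus = 4840

Equilibrium: 670 - 5P = -230 + 5P gives P* = 90, Q* = 220.
Supply starts at P = 46 (where Qs = 0).
PS = ½(90 − 46)(220) = 4840.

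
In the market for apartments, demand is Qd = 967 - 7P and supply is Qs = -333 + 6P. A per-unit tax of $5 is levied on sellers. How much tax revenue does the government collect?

Tax revenue = 16305/13

Pre-tax equilibrium: P* = 100, Q* = 267.
Tax on sellers shifts supply to Qs = -333 + 6(P − 5) = -363 + 6P.
967 - 7P = -363 + 6P gives buyer price Pb = 1330/13; sellers receive Ps = 1330/13 − 5 = 1265/13.
New quantity: Q = 967 − 7(1330/13) = 3261/13.
Revenue = 5 × 3261/13 = 16305/13.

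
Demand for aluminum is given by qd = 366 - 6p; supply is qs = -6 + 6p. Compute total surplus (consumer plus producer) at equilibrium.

Total surplus = 5400

Equilibrium: 366 - 6p = -6 + 6p gives p* = 31, q* = 180.
Demand choke price: p = 61; supply starts at p = 1.
CS = ½(61 − 31)(180) = 2700; PS = ½(31 − 1)(180) = 2700.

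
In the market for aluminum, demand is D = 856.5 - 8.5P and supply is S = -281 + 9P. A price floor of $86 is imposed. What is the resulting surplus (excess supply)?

Equilibrium price would be P* = 65, so the floor at 86 binds.
At P = 86: D = 125.5, S = 493.
Surplus = 493 − 125.5 = 367.5.

Surplus = 367.5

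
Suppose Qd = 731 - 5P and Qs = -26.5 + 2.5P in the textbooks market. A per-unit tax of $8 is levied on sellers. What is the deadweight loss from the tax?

Pre-tax equilibrium: P* = 101, Q* = 226.
Tax on sellers shifts supply to Qs = -26.5 + 2.5(P − 8) = -46.5 + 2.5P.
731 - 5P = -46.5 + 2.5P gives buyer price Pb = 311/3; sellers receive Ps = 311/3 − 8 = 287/3.
New quantity: Q = 731 − 5(311/3) = 638/3.
DWL = ½ × 8 × (226 − 638/3) = 160/3.

Deadweight loss = 160/3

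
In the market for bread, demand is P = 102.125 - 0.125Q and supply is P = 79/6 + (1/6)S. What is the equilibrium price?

P* = 64

Set the two price expressions equal: 102.125 - 0.125Q = 79/6 + (1/6)Q.
2135/24 = (7/24)Q, so Q* = 305.
P* = 102.125 − (0.125)(305) = 64.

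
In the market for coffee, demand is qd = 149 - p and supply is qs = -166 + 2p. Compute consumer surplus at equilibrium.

Consumer surplus = 968

Equilibrium: 149 - p = -166 + 2p gives p* = 105, q* = 44.
Demand choke price (qd = 0): p = 149.
CS = ½(149 − 105)(44) = 968.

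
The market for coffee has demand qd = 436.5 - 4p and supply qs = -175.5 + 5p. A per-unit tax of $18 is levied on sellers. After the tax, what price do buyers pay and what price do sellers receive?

Pre-tax equilibrium: p* = 68, q* = 164.5.
Tax on sellers shifts supply to qs = -175.5 + 5(p − 18) = -265.5 + 5p.
436.5 - 4p = -265.5 + 5p gives buyer price pb = 78; sellers receive ps = 78 − 18 = 60.
New quantity: q = 436.5 − 4(78) = 124.5.

Buyers pay $78, sellers receive $60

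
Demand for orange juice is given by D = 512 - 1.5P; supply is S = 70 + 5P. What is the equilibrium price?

P* = 68

Set D = S: 512 - 1.5P = 70 + 5P.
442 = 6.5P, so P* = 68.
Q* = 512 − 1.5(68) = 410.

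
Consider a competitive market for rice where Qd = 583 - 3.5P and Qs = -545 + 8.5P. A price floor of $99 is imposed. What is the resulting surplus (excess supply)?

Surplus = 60

Equilibrium price would be P* = 94, so the floor at 99 binds.
At P = 99: Qd = 236.5, Qs = 296.5.
Surplus = 296.5 − 236.5 = 60.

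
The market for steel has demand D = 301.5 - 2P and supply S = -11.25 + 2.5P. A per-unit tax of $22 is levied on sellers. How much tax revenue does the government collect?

Tax revenue = 27335/9

Pre-tax equilibrium: P* = 69.5, Q* = 162.5.
Tax on sellers shifts supply to S = -11.25 + 2.5(P − 22) = -66.25 + 2.5P.
301.5 - 2P = -66.25 + 2.5P gives buyer price Pb = 1471/18; sellers receive Ps = 1471/18 − 22 = 1075/18.
New quantity: Q = 301.5 − 2(1471/18) = 2485/18.
Revenue = 22 × 2485/18 = 27335/9.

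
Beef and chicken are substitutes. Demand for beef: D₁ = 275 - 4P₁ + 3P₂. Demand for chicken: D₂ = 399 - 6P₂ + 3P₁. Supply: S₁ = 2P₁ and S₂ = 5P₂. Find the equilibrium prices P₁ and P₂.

Market 1: 275 - 4P₁ + 3P₂ = 2P₁ → 6P₁ - 3P₂ = 275.
Market 2: 11P₂ - 3P₁ = 399.
Eliminating P₂: 11×(1) + 3×(2) gives 57P₁ = 4222, so P₁ = 4222/57.
Back-substitute into (2): P₂ = (399 + 3×4222/57) / 11 = 1073/19.

P₁ = 4222/57, P₂ = 1073/19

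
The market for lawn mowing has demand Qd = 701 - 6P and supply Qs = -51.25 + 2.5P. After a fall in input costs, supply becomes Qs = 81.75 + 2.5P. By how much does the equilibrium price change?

Original equilibrium: P* = 88.5, Q* = 170.
New equilibrium: 701 - 6P = 81.75 + 2.5P, so 619.25 = 8.5P and P' = 2477/34; Q' = 701 − 6(2477/34) = 4486/17.
Change in price: 2477/34 − 88.5 = -266/17.

ΔP = -266/17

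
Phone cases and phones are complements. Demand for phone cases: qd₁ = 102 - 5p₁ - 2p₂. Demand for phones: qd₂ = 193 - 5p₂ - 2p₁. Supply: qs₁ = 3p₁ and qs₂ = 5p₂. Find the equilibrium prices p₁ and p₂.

Market 1: 102 - 5p₁ - 2p₂ = 3p₁ → 8p₁ + 2p₂ = 102.
Market 2: 10p₂ + 2p₁ = 193.
Eliminating p₂: 10×(1) − 2×(2) gives 76p₁ = 634, so p₁ = 317/38.
Back-substitute into (2): p₂ = (193 − 2×317/38) / 10 = 335/19.

p₁ = 317/38, p₂ = 335/19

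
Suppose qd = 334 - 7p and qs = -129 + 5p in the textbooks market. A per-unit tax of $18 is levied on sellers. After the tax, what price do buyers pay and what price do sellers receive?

Pre-tax equilibrium: p* = 463/12, q* = 767/12.
Tax on sellers shifts supply to qs = -129 + 5(p − 18) = -219 + 5p.
334 - 7p = -219 + 5p gives buyer price pb = 553/12; sellers receive ps = 553/12 − 18 = 337/12.
New quantity: q = 334 − 7(553/12) = 137/12.

Buyers pay 553/12, sellers receive 337/12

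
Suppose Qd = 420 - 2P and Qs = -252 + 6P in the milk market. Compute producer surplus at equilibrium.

Producer surplus = 5292

Equilibrium: 420 - 2P = -252 + 6P gives P* = 84, Q* = 252.
Supply starts at P = 42 (where Qs = 0).
PS = ½(84 − 42)(252) = 5292.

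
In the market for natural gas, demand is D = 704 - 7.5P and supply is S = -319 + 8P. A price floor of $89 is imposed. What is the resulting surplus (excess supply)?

Equilibrium price would be P* = 66, so the floor at 89 binds.
At P = 89: D = 36.5, S = 393.
Surplus = 393 − 36.5 = 356.5.

Surplus = 356.5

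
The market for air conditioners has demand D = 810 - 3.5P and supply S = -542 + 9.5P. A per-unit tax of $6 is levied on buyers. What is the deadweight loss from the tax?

Pre-tax equilibrium: P* = 104, Q* = 446.
Tax on buyers shifts demand to D = 810 − 3.5(P + 6) = 789 - 3.5P.
789 - 3.5P = -542 + 9.5P gives seller price Ps = 1331/13; buyers pay Pb = 1331/13 + 6 = 1409/13.
New quantity: Q = 810 − 3.5(1409/13) = 11197/26.
DWL = ½ × 6 × (446 − 11197/26) = 1197/26.

Deadweight loss = 1197/26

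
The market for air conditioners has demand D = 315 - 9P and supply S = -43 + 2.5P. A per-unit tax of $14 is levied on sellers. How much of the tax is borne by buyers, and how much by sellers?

Pre-tax equilibrium: P* = 716/23, Q* = 801/23.
Tax on sellers shifts supply to S = -43 + 2.5(P − 14) = -78 + 2.5P.
315 - 9P = -78 + 2.5P gives buyer price Pb = 786/23; sellers receive Ps = 786/23 − 14 = 464/23.
New quantity: Q = 315 − 9(786/23) = 171/23.
Buyer burden = 786/23 − 716/23 = 70/23; seller burden = 716/23 − 464/23 = 252/23.

Buyers bear 70/23, sellers bear 252/23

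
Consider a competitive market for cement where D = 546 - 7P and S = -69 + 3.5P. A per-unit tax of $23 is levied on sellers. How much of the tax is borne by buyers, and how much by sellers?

Pre-tax equilibrium: P* = 410/7, Q* = 136.
Tax on sellers shifts supply to S = -69 + 3.5(P − 23) = -149.5 + 3.5P.
546 - 7P = -149.5 + 3.5P gives buyer price Pb = 1391/21; sellers receive Ps = 1391/21 − 23 = 908/21.
New quantity: Q = 546 − 7(1391/21) = 247/3.
Buyer burden = 1391/21 − 410/7 = 23/3; seller burden = 410/7 − 908/21 = 46/3.

Buyers bear 23/3, sellers bear 46/3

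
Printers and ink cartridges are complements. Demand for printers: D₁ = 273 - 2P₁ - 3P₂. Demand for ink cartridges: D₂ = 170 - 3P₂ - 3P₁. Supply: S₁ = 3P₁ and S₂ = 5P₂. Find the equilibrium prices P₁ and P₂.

P₁ = 54, P₂ = 1

Market 1: 273 - 2P₁ - 3P₂ = 3P₁ → 5P₁ + 3P₂ = 273.
Market 2: 8P₂ + 3P₁ = 170.
Eliminating P₂: 8×(1) − 3×(2) gives 31P₁ = 1674, so P₁ = 54.
Back-substitute into (2): P₂ = (170 − 3×54) / 8 = 1.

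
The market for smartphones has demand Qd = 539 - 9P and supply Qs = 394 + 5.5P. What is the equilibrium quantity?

Set Qd = Qs: 539 - 9P = 394 + 5.5P.
145 = 14.5P, so P* = 10.
Q* = 539 − 9(10) = 449.

Q* = 449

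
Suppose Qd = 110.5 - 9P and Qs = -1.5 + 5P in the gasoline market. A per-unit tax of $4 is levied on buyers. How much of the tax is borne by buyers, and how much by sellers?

Buyers bear 10/7, sellers bear 18/7

Pre-tax equilibrium: P* = 8, Q* = 38.5.
Tax on buyers shifts demand to Qd = 110.5 − 9(P + 4) = 74.5 - 9P.
74.5 - 9P = -1.5 + 5P gives seller price Ps = 38/7; buyers pay Pb = 38/7 + 4 = 66/7.
New quantity: Q = 110.5 − 9(66/7) = 359/14.
Buyer burden = 66/7 − 8 = 10/7; seller burden = 8 − 38/7 = 18/7.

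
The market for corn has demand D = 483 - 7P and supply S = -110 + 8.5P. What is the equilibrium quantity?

Q* = 6671/31

Set D = S: 483 - 7P = -110 + 8.5P.
593 = 15.5P, so P* = 1186/31.
Q* = 483 − 7(1186/31) = 6671/31.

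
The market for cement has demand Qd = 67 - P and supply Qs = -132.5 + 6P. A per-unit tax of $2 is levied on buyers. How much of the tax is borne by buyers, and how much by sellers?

Pre-tax equilibrium: P* = 28.5, Q* = 38.5.
Tax on buyers shifts demand to Qd = 67 − 1(P + 2) = 65 - P.
65 - P = -132.5 + 6P gives seller price Ps = 395/14; buyers pay Pb = 395/14 + 2 = 423/14.
New quantity: Q = 67 − 1(423/14) = 515/14.
Buyer burden = 423/14 − 28.5 = 12/7; seller burden = 28.5 − 395/14 = 2/7.

Buyers bear 12/7, sellers bear 2/7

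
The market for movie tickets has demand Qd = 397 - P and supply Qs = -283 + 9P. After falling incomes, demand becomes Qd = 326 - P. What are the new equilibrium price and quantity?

Original equilibrium: P* = 68, Q* = 329.
New equilibrium: 326 - P = -283 + 9P, so 609 = 10P and P' = 60.9; Q' = 326 − 1(60.9) = 265.1.

P' = 60.9, Q' = 265.1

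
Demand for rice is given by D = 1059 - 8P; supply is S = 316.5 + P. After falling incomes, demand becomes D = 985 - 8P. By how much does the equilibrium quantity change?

ΔQ = -74/9

Original equilibrium: P* = 82.5, Q* = 399.
New equilibrium: 985 - 8P = 316.5 + P, so 668.5 = 9P and P' = 1337/18; Q' = 985 − 8(1337/18) = 3517/9.
Change in quantity: 3517/9 − 399 = -74/9.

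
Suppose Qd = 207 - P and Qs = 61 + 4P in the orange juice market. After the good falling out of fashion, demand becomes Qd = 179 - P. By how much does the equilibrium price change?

ΔP = -5.6

Original equilibrium: P* = 29.2, Q* = 177.8.
New equilibrium: 179 - P = 61 + 4P, so 118 = 5P and P' = 23.6; Q' = 179 − 1(23.6) = 155.4.
Change in price: 23.6 − 29.2 = -5.6.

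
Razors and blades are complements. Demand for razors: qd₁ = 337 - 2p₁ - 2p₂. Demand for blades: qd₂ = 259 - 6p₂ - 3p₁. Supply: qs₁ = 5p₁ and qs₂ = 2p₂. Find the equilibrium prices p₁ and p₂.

Market 1: 337 - 2p₁ - 2p₂ = 5p₁ → 7p₁ + 2p₂ = 337.
Market 2: 8p₂ + 3p₁ = 259.
Eliminating p₂: 8×(1) − 2×(2) gives 50p₁ = 2178, so p₁ = 43.56.
Back-substitute into (2): p₂ = (259 − 3×43.56) / 8 = 16.04.

p₁ = 43.56, p₂ = 16.04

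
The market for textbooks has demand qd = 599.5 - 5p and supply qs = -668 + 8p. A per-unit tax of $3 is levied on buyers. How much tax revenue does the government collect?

Pre-tax equilibrium: p* = 97.5, q* = 112.
Tax on buyers shifts demand to qd = 599.5 − 5(p + 3) = 584.5 - 5p.
584.5 - 5p = -668 + 8p gives seller price ps = 2505/26; buyers pay pb = 2505/26 + 3 = 2583/26.
New quantity: q = 599.5 − 5(2583/26) = 1336/13.
Revenue = 3 × 1336/13 = 4008/13.

Tax revenue = 4008/13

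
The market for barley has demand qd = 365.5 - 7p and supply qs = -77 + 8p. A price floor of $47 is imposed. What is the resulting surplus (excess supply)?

Equilibrium price would be p* = 29.5, so the floor at 47 binds.
At p = 47: qd = 36.5, qs = 299.
Surplus = 299 − 36.5 = 262.5.

Surplus = 262.5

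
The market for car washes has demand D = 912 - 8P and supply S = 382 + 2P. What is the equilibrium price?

P* = 53

Set D = S: 912 - 8P = 382 + 2P.
530 = 10P, so P* = 53.
Q* = 912 − 8(53) = 488.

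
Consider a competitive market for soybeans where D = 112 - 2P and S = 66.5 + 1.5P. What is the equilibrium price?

P* = 13

Set D = S: 112 - 2P = 66.5 + 1.5P.
45.5 = 3.5P, so P* = 13.
Q* = 112 − 2(13) = 86.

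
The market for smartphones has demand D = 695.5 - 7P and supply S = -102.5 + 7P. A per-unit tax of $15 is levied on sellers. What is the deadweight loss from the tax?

Deadweight loss = 393.75

Pre-tax equilibrium: P* = 57, Q* = 296.5.
Tax on sellers shifts supply to S = -102.5 + 7(P − 15) = -207.5 + 7P.
695.5 - 7P = -207.5 + 7P gives buyer price Pb = 64.5; sellers receive Ps = 64.5 − 15 = 49.5.
New quantity: Q = 695.5 − 7(64.5) = 244.
DWL = ½ × 15 × (296.5 − 244) = 393.75.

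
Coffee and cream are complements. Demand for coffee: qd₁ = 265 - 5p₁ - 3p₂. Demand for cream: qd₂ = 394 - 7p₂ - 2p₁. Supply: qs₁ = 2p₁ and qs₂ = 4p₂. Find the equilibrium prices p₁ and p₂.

p₁ = 1733/71, p₂ = 2228/71

Market 1: 265 - 5p₁ - 3p₂ = 2p₁ → 7p₁ + 3p₂ = 265.
Market 2: 11p₂ + 2p₁ = 394.
Eliminating p₂: 11×(1) − 3×(2) gives 71p₁ = 1733, so p₁ = 1733/71.
Back-substitute into (2): p₂ = (394 − 2×1733/71) / 11 = 2228/71.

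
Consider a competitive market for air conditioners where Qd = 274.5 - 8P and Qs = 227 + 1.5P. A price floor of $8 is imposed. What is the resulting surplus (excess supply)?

Surplus = 28.5

Equilibrium price would be P* = 5, so the floor at 8 binds.
At P = 8: Qd = 210.5, Qs = 239.
Surplus = 239 − 210.5 = 28.5.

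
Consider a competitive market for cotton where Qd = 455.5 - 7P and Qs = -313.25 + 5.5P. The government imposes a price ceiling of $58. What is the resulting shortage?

Shortage = 43.75

Equilibrium price would be P* = 61.5, so the ceiling at 58 binds.
At P = 58: Qd = 455.5 − 7(58) = 49.5, Qs = -313.25 + 5.5(58) = 5.75.
Shortage = 49.5 − 5.75 = 43.75.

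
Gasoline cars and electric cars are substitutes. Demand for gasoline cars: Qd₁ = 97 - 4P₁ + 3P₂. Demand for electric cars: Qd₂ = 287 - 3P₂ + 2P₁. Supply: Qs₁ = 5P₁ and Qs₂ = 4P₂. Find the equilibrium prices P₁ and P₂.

Market 1: 97 - 4P₁ + 3P₂ = 5P₁ → 9P₁ - 3P₂ = 97.
Market 2: 7P₂ - 2P₁ = 287.
Eliminating P₂: 7×(1) + 3×(2) gives 57P₁ = 1540, so P₁ = 1540/57.
Back-substitute into (2): P₂ = (287 + 2×1540/57) / 7 = 2777/57.

P₁ = 1540/57, P₂ = 2777/57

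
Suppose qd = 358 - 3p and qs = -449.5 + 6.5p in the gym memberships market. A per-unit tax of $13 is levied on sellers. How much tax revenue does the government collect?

Pre-tax equilibrium: p* = 85, q* = 103.
Tax on sellers shifts supply to qs = -449.5 + 6.5(p − 13) = -534 + 6.5p.
358 - 3p = -534 + 6.5p gives buyer price pb = 1784/19; sellers receive ps = 1784/19 − 13 = 1537/19.
New quantity: q = 358 − 3(1784/19) = 1450/19.
Revenue = 13 × 1450/19 = 18850/19.

Tax revenue = 18850/19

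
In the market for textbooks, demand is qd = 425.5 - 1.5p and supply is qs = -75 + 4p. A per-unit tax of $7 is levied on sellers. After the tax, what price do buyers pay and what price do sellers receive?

Buyers pay 1057/11, sellers receive 980/11

Pre-tax equilibrium: p* = 91, q* = 289.
Tax on sellers shifts supply to qs = -75 + 4(p − 7) = -103 + 4p.
425.5 - 1.5p = -103 + 4p gives buyer price pb = 1057/11; sellers receive ps = 1057/11 − 7 = 980/11.
New quantity: q = 425.5 − 1.5(1057/11) = 3095/11.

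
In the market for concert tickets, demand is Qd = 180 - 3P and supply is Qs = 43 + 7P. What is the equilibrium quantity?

Q* = 138.9

Set Qd = Qs: 180 - 3P = 43 + 7P.
137 = 10P, so P* = 13.7.
Q* = 180 − 3(13.7) = 138.9.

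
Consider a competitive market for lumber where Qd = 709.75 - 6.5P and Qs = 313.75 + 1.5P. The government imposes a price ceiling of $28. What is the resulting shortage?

Shortage = 172

Equilibrium price would be P* = 49.5, so the ceiling at 28 binds.
At P = 28: Qd = 709.75 − 6.5(28) = 527.75, Qs = 313.75 + 1.5(28) = 355.75.
Shortage = 527.75 − 355.75 = 172.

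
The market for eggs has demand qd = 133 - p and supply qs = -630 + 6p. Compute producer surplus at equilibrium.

Equilibrium: 133 - p = -630 + 6p gives p* = 109, q* = 24.
Supply starts at p = 105 (where qs = 0).
PS = ½(109 − 105)(24) = 48.

Producer surplus = 48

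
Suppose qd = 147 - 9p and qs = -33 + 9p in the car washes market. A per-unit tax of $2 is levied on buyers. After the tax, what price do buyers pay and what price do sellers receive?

Pre-tax equilibrium: p* = 10, q* = 57.
Tax on buyers shifts demand to qd = 147 − 9(p + 2) = 129 - 9p.
129 - 9p = -33 + 9p gives seller price ps = 9; buyers pay pb = 9 + 2 = 11.
New quantity: q = 147 − 9(11) = 48.

Buyers pay $11, sellers receive $9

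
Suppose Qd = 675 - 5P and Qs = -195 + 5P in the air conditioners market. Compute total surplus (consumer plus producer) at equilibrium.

Total surplus = 11520

Equilibrium: 675 - 5P = -195 + 5P gives P* = 87, Q* = 240.
Demand choke price: P = 135; supply starts at P = 39.
CS = ½(135 − 87)(240) = 5760; PS = ½(87 − 39)(240) = 5760.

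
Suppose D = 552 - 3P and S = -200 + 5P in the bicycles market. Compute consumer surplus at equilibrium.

Consumer surplus = 12150

Equilibrium: 552 - 3P = -200 + 5P gives P* = 94, Q* = 270.
Demand choke price (D = 0): P = 184.
CS = ½(184 − 94)(270) = 12150.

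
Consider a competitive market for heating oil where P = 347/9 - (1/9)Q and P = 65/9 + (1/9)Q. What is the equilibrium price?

Set the two price expressions equal: 347/9 - (1/9)Q = 65/9 + (1/9)Q.
94/3 = (2/9)Q, so Q* = 141.
P* = 347/9 − (1/9)(141) = 206/9.

P* = 206/9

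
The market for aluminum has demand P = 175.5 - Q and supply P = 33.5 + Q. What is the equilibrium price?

Set the two price expressions equal: 175.5 - Q = 33.5 + Q.
142 = 2Q, so Q* = 71.
P* = 175.5 − (1)(71) = 104.5.

P* = 104.5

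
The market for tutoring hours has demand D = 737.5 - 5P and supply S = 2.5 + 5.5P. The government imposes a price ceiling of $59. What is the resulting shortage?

Equilibrium price would be P* = 70, so the ceiling at 59 binds.
At P = 59: D = 737.5 − 5(59) = 442.5, S = 2.5 + 5.5(59) = 327.
Shortage = 442.5 − 327 = 115.5.

Shortage = 115.5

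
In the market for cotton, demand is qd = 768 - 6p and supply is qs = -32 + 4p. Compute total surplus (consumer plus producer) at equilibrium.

Total surplus = 17280

Equilibrium: 768 - 6p = -32 + 4p gives p* = 80, q* = 288.
Demand choke price: p = 128; supply starts at p = 8.
CS = ½(128 − 80)(288) = 6912; PS = ½(80 − 8)(288) = 10368.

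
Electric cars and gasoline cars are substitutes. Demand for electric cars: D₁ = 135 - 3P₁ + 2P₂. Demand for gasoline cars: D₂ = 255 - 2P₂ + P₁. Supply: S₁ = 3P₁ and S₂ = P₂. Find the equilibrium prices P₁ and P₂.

Market 1: 135 - 3P₁ + 2P₂ = 3P₁ → 6P₁ - 2P₂ = 135.
Market 2: 3P₂ - P₁ = 255.
Eliminating P₂: 3×(1) + 2×(2) gives 16P₁ = 915, so P₁ = 57.1875.
Back-substitute into (2): P₂ = (255 + 1×57.1875) / 3 = 104.0625.

P₁ = 57.1875, P₂ = 104.0625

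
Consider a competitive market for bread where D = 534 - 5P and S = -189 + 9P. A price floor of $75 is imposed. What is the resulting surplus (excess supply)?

Surplus = 327

Equilibrium price would be P* = 723/14, so the floor at 75 binds.
At P = 75: D = 159, S = 486.
Surplus = 486 − 159 = 327.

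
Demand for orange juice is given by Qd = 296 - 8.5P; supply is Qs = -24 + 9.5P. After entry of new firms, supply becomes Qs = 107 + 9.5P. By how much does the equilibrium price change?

ΔP = -131/18

Original equilibrium: P* = 160/9, Q* = 1304/9.
New equilibrium: 296 - 8.5P = 107 + 9.5P, so 189 = 18P and P' = 10.5; Q' = 296 − 8.5(10.5) = 206.75.
Change in price: 10.5 − 160/9 = -131/18.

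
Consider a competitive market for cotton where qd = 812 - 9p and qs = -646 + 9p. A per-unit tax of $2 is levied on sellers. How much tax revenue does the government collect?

Pre-tax equilibrium: p* = 81, q* = 83.
Tax on sellers shifts supply to qs = -646 + 9(p − 2) = -664 + 9p.
812 - 9p = -664 + 9p gives buyer price pb = 82; sellers receive ps = 82 − 2 = 80.
New quantity: q = 812 − 9(82) = 74.
Revenue = 2 × 74 = 148.

Tax revenue = 148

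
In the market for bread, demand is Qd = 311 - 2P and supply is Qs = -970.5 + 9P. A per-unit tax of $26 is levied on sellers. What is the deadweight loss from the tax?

Deadweight loss = 6084/11

Pre-tax equilibrium: P* = 116.5, Q* = 78.
Tax on sellers shifts supply to Qs = -970.5 + 9(P − 26) = -1204.5 + 9P.
311 - 2P = -1204.5 + 9P gives buyer price Pb = 3031/22; sellers receive Ps = 3031/22 − 26 = 2459/22.
New quantity: Q = 311 − 2(3031/22) = 390/11.
DWL = ½ × 26 × (78 − 390/11) = 6084/11.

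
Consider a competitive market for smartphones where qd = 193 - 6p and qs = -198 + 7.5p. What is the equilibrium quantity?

q* = 173/9

Set qd = qs: 193 - 6p = -198 + 7.5p.
391 = 13.5p, so p* = 782/27.
q* = 193 − 6(782/27) = 173/9.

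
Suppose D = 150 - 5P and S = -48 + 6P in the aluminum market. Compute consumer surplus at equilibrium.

Equilibrium: 150 - 5P = -48 + 6P gives P* = 18, Q* = 60.
Demand choke price (D = 0): P = 30.
CS = ½(30 − 18)(60) = 360.

Consumer surplus = 360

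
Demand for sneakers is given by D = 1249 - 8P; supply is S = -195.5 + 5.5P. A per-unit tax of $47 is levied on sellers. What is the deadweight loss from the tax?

Pre-tax equilibrium: P* = 107, Q* = 393.
Tax on sellers shifts supply to S = -195.5 + 5.5(P − 47) = -454 + 5.5P.
1249 - 8P = -454 + 5.5P gives buyer price Pb = 3406/27; sellers receive Ps = 3406/27 − 47 = 2137/27.
New quantity: Q = 1249 − 8(3406/27) = 6475/27.
DWL = ½ × 47 × (393 − 6475/27) = 97196/27.

Deadweight loss = 97196/27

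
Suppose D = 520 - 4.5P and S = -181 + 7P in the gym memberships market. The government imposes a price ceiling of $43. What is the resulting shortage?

Equilibrium price would be P* = 1402/23, so the ceiling at 43 binds.
At P = 43: D = 520 − 4.5(43) = 326.5, S = -181 + 7(43) = 120.
Shortage = 326.5 − 120 = 206.5.

Shortage = 206.5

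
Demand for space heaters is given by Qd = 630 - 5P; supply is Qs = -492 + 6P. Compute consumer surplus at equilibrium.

Consumer surplus = 1440

Equilibrium: 630 - 5P = -492 + 6P gives P* = 102, Q* = 120.
Demand choke price (Qd = 0): P = 126.
CS = ½(126 − 102)(120) = 1440.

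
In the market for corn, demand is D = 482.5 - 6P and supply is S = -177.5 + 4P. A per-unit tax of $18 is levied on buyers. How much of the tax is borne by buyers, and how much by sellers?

Buyers bear $7.2, sellers bear $10.8

Pre-tax equilibrium: P* = 66, Q* = 86.5.
Tax on buyers shifts demand to D = 482.5 − 6(P + 18) = 374.5 - 6P.
374.5 - 6P = -177.5 + 4P gives seller price Ps = 55.2; buyers pay Pb = 55.2 + 18 = 73.2.
New quantity: Q = 482.5 − 6(73.2) = 43.3.
Buyer burden = 73.2 − 66 = 7.2; seller burden = 66 − 55.2 = 10.8.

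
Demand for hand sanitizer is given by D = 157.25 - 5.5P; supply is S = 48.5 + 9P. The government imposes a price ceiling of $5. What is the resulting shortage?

Shortage = 36.25

Equilibrium price would be P* = 7.5, so the ceiling at 5 binds.
At P = 5: D = 157.25 − 5.5(5) = 129.75, S = 48.5 + 9(5) = 93.5.
Shortage = 129.75 − 93.5 = 36.25.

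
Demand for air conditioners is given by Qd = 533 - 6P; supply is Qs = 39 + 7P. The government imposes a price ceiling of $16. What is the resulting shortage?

Shortage = 286

Equilibrium price would be P* = 38, so the ceiling at 16 binds.
At P = 16: Qd = 533 − 6(16) = 437, Qs = 39 + 7(16) = 151.
Shortage = 437 − 151 = 286.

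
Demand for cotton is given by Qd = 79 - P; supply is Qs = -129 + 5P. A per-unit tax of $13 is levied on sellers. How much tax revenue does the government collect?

Pre-tax equilibrium: P* = 104/3, Q* = 133/3.
Tax on sellers shifts supply to Qs = -129 + 5(P − 13) = -194 + 5P.
79 - P = -194 + 5P gives buyer price Pb = 45.5; sellers receive Ps = 45.5 − 13 = 32.5.
New quantity: Q = 79 − 1(45.5) = 33.5.
Revenue = 13 × 33.5 = 435.5.

Tax revenue = 435.5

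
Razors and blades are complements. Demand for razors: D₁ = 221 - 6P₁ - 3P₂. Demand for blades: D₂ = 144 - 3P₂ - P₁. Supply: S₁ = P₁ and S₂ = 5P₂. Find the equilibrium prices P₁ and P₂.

P₁ = 1336/53, P₂ = 787/53

Market 1: 221 - 6P₁ - 3P₂ = P₁ → 7P₁ + 3P₂ = 221.
Market 2: 8P₂ + P₁ = 144.
Eliminating P₂: 8×(1) − 3×(2) gives 53P₁ = 1336, so P₁ = 1336/53.
Back-substitute into (2): P₂ = (144 − 1×1336/53) / 8 = 787/53.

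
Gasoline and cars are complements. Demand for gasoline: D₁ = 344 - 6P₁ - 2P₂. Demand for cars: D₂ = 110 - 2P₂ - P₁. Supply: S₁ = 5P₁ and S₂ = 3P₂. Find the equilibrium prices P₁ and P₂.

Market 1: 344 - 6P₁ - 2P₂ = 5P₁ → 11P₁ + 2P₂ = 344.
Market 2: 5P₂ + P₁ = 110.
Eliminating P₂: 5×(1) − 2×(2) gives 53P₁ = 1500, so P₁ = 1500/53.
Back-substitute into (2): P₂ = (110 − 1×1500/53) / 5 = 866/53.

P₁ = 1500/53, P₂ = 866/53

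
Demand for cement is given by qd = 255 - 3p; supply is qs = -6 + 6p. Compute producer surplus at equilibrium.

Equilibrium: 255 - 3p = -6 + 6p gives p* = 29, q* = 168.
Supply starts at p = 1 (where qs = 0).
PS = ½(29 − 1)(168) = 2352.

Producer surplus = 2352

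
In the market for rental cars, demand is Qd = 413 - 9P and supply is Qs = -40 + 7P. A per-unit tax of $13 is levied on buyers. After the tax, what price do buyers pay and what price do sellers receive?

Pre-tax equilibrium: P* = 28.3125, Q* = 158.1875.
Tax on buyers shifts demand to Qd = 413 − 9(P + 13) = 296 - 9P.
296 - 9P = -40 + 7P gives seller price Ps = 21; buyers pay Pb = 21 + 13 = 34.
New quantity: Q = 413 − 9(34) = 107.

Buyers pay $34, sellers receive $21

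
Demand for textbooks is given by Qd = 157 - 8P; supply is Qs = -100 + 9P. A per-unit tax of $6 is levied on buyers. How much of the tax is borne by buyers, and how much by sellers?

Buyers bear 54/17, sellers bear 48/17

Pre-tax equilibrium: P* = 257/17, Q* = 613/17.
Tax on buyers shifts demand to Qd = 157 − 8(P + 6) = 109 - 8P.
109 - 8P = -100 + 9P gives seller price Ps = 209/17; buyers pay Pb = 209/17 + 6 = 311/17.
New quantity: Q = 157 − 8(311/17) = 181/17.
Buyer burden = 311/17 − 257/17 = 54/17; seller burden = 257/17 − 209/17 = 48/17.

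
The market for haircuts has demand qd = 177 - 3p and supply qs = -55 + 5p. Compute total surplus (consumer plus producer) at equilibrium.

Total surplus = 2160

Equilibrium: 177 - 3p = -55 + 5p gives p* = 29, q* = 90.
Demand choke price: p = 59; supply starts at p = 11.
CS = ½(59 − 29)(90) = 1350; PS = ½(29 − 11)(90) = 810.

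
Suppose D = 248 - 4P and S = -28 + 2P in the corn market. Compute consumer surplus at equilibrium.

Consumer surplus = 512

Equilibrium: 248 - 4P = -28 + 2P gives P* = 46, Q* = 64.
Demand choke price (D = 0): P = 62.
CS = ½(62 − 46)(64) = 512.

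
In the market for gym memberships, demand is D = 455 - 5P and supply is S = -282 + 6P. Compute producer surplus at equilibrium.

Equilibrium: 455 - 5P = -282 + 6P gives P* = 67, Q* = 120.
Supply starts at P = 47 (where S = 0).
PS = ½(67 − 47)(120) = 1200.

Producer surplus = 1200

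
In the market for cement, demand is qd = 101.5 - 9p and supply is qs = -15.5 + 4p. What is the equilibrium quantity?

Set qd = qs: 101.5 - 9p = -15.5 + 4p.
117 = 13p, so p* = 9.
q* = 101.5 − 9(9) = 20.5.

q* = 20.5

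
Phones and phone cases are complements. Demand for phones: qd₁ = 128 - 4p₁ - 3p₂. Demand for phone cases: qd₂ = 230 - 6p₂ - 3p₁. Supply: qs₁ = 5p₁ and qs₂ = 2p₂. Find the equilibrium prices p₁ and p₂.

p₁ = 334/63, p₂ = 562/21

Market 1: 128 - 4p₁ - 3p₂ = 5p₁ → 9p₁ + 3p₂ = 128.
Market 2: 8p₂ + 3p₁ = 230.
Eliminating p₂: 8×(1) − 3×(2) gives 63p₁ = 334, so p₁ = 334/63.
Back-substitute into (2): p₂ = (230 − 3×334/63) / 8 = 562/21.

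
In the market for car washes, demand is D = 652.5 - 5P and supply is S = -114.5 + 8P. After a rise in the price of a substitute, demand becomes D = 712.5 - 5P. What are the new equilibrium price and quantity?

P' = 827/13, Q' = 10255/26

Original equilibrium: P* = 59, Q* = 357.5.
New equilibrium: 712.5 - 5P = -114.5 + 8P, so 827 = 13P and P' = 827/13; Q' = 712.5 − 5(827/13) = 10255/26.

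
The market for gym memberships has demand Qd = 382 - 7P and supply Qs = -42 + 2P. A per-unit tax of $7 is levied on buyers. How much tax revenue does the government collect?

Pre-tax equilibrium: P* = 424/9, Q* = 470/9.
Tax on buyers shifts demand to Qd = 382 − 7(P + 7) = 333 - 7P.
333 - 7P = -42 + 2P gives seller price Ps = 125/3; buyers pay Pb = 125/3 + 7 = 146/3.
New quantity: Q = 382 − 7(146/3) = 124/3.
Revenue = 7 × 124/3 = 868/3.

Tax revenue = 868/3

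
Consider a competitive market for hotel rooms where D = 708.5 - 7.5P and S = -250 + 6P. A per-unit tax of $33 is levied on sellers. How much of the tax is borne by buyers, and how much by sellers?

Pre-tax equilibrium: P* = 71, Q* = 176.
Tax on sellers shifts supply to S = -250 + 6(P − 33) = -448 + 6P.
708.5 - 7.5P = -448 + 6P gives buyer price Pb = 257/3; sellers receive Ps = 257/3 − 33 = 158/3.
New quantity: Q = 708.5 − 7.5(257/3) = 66.
Buyer burden = 257/3 − 71 = 44/3; seller burden = 71 − 158/3 = 55/3.

Buyers bear 44/3, sellers bear 55/3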